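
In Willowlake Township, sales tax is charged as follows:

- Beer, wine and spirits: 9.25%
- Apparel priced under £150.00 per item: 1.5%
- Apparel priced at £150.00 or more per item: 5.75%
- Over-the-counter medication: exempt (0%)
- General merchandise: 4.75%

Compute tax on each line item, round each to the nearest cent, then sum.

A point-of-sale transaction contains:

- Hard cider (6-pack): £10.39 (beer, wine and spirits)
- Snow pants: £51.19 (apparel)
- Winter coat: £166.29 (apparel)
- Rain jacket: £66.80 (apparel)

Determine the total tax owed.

£12.29

Hard cider (6-pack) £10.39: beer, wine and spirits → 9.25% → £0.96
Snow pants £51.19: apparel, under £150.00 → 1.5% → £0.77
Winter coat £166.29: apparel, £150.00 or more → 5.75% → £9.56
Rain jacket £66.80: apparel, under £150.00 → 1.5% → £1.00
Total tax = £0.96 + £0.77 + £9.56 + £1.00 = £12.29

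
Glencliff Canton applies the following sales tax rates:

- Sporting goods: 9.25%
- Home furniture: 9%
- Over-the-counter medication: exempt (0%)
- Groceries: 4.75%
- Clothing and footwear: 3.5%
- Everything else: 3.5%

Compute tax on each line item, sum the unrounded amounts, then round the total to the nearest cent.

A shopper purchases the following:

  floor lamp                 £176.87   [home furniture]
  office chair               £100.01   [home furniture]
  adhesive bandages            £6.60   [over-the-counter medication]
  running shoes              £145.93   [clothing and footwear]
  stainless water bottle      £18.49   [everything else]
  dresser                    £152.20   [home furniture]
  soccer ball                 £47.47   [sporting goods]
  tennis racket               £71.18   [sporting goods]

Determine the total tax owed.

Floor lamp £176.87: home furniture → 9% → £15.9183
Office chair £100.01: home furniture → 9% → £9.0009
Adhesive bandages £6.60: over-the-counter medication → 0% → £0.00
Running shoes £145.93: clothing and footwear → 3.5% → £5.10755
Stainless water bottle £18.49: everything else → 3.5% → £0.64715
Dresser £152.20: home furniture → 9% → £13.698
Soccer ball £47.47: sporting goods → 9.25% → £4.390975
Tennis racket £71.18: sporting goods → 9.25% → £6.58415
Unrounded tax sum = £55.347025 → £55.35

£55.35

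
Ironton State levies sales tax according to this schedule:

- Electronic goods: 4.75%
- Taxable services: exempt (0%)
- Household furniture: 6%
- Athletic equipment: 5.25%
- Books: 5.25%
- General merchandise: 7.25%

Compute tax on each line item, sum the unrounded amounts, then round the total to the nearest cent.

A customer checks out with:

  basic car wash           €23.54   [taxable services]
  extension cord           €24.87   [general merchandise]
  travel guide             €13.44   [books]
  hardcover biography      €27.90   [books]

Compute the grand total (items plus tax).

Basic car wash €23.54: taxable services → 0% → €0.00
Extension cord €24.87: general merchandise → 7.25% → €1.803075
Travel guide €13.44: books → 5.25% → €0.7056
Hardcover biography €27.90: books → 5.25% → €1.46475
Subtotal = €89.75; unrounded tax = €3.973425 → €3.97; total due = €93.72

€93.72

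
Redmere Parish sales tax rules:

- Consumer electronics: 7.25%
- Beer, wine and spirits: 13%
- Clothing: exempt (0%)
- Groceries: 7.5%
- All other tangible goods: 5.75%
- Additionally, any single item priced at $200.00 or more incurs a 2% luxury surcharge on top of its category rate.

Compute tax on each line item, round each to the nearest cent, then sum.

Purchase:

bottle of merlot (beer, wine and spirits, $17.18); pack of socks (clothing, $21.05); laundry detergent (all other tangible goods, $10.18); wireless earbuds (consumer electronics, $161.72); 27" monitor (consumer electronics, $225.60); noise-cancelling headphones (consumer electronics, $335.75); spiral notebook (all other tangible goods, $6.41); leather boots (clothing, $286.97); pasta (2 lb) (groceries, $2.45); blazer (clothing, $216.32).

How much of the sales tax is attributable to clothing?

Pack of socks $21.05: clothing → 0% → $0.00
Leather boots $286.97: clothing → 0% + 2% surcharge = 2% → $5.74
Blazer $216.32: clothing → 0% + 2% surcharge = 2% → $4.33
Tax on clothing = $0.00 + $5.74 + $4.33 = $10.07

$10.07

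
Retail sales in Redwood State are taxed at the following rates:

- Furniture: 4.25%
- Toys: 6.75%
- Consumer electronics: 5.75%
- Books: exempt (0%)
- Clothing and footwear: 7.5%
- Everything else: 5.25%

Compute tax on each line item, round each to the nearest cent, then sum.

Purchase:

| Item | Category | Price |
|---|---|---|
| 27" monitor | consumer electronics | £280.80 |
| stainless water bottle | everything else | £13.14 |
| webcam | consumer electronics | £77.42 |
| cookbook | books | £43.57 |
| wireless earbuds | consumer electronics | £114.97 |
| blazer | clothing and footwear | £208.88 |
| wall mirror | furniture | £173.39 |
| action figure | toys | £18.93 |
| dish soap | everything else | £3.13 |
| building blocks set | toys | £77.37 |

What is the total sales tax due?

£57.60

27" monitor £280.80: consumer electronics → 5.75% → £16.15
Stainless water bottle £13.14: everything else → 5.25% → £0.69
Webcam £77.42: consumer electronics → 5.75% → £4.45
Cookbook £43.57: books → 0% → £0.00
Wireless earbuds £114.97: consumer electronics → 5.75% → £6.61
Blazer £208.88: clothing and footwear → 7.5% → £15.67
Wall mirror £173.39: furniture → 4.25% → £7.37
Action figure £18.93: toys → 6.75% → £1.28
Dish soap £3.13: everything else → 5.25% → £0.16
Building blocks set £77.37: toys → 6.75% → £5.22
Total tax = £16.15 + £0.69 + £4.45 + £6.61 + £15.67 + £7.37 + £1.28 + £0.16 + £5.22 = £57.60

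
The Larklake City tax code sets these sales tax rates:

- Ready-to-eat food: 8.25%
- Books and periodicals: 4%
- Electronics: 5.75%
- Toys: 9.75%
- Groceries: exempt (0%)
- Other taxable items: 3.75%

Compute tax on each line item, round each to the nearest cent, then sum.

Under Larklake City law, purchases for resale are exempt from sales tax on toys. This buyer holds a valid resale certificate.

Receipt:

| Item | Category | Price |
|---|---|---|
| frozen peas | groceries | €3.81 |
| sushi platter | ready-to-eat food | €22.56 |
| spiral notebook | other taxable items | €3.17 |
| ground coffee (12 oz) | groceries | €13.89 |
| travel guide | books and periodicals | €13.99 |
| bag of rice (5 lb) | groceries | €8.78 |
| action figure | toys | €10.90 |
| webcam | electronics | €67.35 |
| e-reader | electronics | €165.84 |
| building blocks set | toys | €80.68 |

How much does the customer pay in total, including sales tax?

Frozen peas €3.81: groceries → 0% → €0.00
Sushi platter €22.56: ready-to-eat food → 8.25% → €1.86
Spiral notebook €3.17: other taxable items → 3.75% → €0.12
Ground coffee (12 oz) €13.89: groceries → 0% → €0.00
Travel guide €13.99: books and periodicals → 4% → €0.56
Bag of rice (5 lb) €8.78: groceries → 0% → €0.00
Action figure €10.90: toys, buyer-exempt → 0% → €0.00
Webcam €67.35: electronics → 5.75% → €3.87
E-reader €165.84: electronics → 5.75% → €9.54
Building blocks set €80.68: toys, buyer-exempt → 0% → €0.00
Subtotal = €390.97; tax = €15.95; total due = €406.92

€406.92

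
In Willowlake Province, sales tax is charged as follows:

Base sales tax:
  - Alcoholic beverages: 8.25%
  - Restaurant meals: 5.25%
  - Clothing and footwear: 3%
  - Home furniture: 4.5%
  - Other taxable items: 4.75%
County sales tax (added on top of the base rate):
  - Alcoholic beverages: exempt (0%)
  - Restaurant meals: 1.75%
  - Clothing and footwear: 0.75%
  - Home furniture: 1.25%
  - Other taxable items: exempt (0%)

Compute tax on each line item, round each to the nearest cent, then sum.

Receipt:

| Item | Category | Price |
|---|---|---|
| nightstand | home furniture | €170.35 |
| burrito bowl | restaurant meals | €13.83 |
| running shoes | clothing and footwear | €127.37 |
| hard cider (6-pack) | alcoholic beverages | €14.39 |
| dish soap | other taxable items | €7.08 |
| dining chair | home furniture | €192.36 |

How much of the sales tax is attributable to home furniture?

€20.86

Nightstand €170.35: home furniture → 4.5% + 1.25% county = 5.75% → €9.80
Dining chair €192.36: home furniture → 4.5% + 1.25% county = 5.75% → €11.06
Tax on home furniture = €9.80 + €11.06 = €20.86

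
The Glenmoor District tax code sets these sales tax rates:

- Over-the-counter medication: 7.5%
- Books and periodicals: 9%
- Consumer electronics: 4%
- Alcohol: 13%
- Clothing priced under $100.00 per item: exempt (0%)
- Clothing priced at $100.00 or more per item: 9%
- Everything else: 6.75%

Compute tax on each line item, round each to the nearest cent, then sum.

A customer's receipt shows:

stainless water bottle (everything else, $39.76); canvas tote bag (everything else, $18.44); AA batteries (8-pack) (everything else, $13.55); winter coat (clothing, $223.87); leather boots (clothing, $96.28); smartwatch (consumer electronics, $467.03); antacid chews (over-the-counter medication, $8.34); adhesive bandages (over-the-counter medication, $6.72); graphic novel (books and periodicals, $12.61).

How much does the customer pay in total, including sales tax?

Stainless water bottle $39.76: everything else → 6.75% → $2.68
Canvas tote bag $18.44: everything else → 6.75% → $1.24
AA batteries (8-pack) $13.55: everything else → 6.75% → $0.91
Winter coat $223.87: clothing, $100.00 or more → 9% → $20.15
Leather boots $96.28: clothing, under $100.00 → 0% → $0.00
Smartwatch $467.03: consumer electronics → 4% → $18.68
Antacid chews $8.34: over-the-counter medication → 7.5% → $0.63
Adhesive bandages $6.72: over-the-counter medication → 7.5% → $0.50
Graphic novel $12.61: books and periodicals → 9% → $1.13
Subtotal = $886.60; tax = $45.92; total due = $932.52

$932.52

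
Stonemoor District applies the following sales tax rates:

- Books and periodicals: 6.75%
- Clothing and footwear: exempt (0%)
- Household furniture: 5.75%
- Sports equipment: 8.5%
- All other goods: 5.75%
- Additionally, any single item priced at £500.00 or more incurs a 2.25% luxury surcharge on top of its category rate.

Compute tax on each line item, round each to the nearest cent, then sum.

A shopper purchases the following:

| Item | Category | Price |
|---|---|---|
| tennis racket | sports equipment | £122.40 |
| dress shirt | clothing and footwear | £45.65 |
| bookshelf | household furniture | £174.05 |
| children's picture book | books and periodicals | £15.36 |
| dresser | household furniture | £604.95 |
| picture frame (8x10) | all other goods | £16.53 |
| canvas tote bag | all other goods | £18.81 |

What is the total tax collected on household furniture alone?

£58.41

Bookshelf £174.05: household furniture → 5.75% → £10.01
Dresser £604.95: household furniture → 5.75% + 2.25% surcharge = 8% → £48.40
Tax on household furniture = £10.01 + £48.40 = £58.41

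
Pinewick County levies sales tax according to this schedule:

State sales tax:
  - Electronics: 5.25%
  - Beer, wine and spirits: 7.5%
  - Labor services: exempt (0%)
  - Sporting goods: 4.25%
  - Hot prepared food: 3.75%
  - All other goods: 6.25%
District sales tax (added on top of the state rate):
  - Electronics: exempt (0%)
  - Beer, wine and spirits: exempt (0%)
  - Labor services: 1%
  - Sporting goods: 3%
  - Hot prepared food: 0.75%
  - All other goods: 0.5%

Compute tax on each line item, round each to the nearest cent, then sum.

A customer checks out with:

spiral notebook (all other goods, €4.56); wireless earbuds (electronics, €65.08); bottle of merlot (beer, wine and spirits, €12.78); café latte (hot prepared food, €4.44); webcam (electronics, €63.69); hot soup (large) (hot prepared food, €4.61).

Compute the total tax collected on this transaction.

€8.44

Spiral notebook €4.56: all other goods → 6.25% + 0.5% district = 6.75% → €0.31
Wireless earbuds €65.08: electronics → 5.25% + 0% district = 5.25% → €3.42
Bottle of merlot €12.78: beer, wine and spirits → 7.5% + 0% district = 7.5% → €0.96
Café latte €4.44: hot prepared food → 3.75% + 0.75% district = 4.5% → €0.20
Webcam €63.69: electronics → 5.25% + 0% district = 5.25% → €3.34
Hot soup (large) €4.61: hot prepared food → 3.75% + 0.75% district = 4.5% → €0.21
Total tax = €0.31 + €3.42 + €0.96 + €0.20 + €3.34 + €0.21 = €8.44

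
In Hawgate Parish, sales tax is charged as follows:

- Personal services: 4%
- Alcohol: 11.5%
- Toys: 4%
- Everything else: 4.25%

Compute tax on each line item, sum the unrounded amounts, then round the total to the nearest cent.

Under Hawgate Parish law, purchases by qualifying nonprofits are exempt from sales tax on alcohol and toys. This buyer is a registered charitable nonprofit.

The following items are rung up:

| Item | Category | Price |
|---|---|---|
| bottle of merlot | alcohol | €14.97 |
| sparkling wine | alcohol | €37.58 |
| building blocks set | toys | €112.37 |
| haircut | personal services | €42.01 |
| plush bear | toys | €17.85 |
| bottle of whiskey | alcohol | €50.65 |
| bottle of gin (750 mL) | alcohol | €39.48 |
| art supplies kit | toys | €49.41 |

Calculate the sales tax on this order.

Bottle of merlot €14.97: alcohol, buyer-exempt → 0% → €0.00
Sparkling wine €37.58: alcohol, buyer-exempt → 0% → €0.00
Building blocks set €112.37: toys, buyer-exempt → 0% → €0.00
Haircut €42.01: personal services → 4% → €1.6804
Plush bear €17.85: toys, buyer-exempt → 0% → €0.00
Bottle of whiskey €50.65: alcohol, buyer-exempt → 0% → €0.00
Bottle of gin (750 mL) €39.48: alcohol, buyer-exempt → 0% → €0.00
Art supplies kit €49.41: toys, buyer-exempt → 0% → €0.00
Unrounded tax sum = €1.6804 → €1.68

€1.68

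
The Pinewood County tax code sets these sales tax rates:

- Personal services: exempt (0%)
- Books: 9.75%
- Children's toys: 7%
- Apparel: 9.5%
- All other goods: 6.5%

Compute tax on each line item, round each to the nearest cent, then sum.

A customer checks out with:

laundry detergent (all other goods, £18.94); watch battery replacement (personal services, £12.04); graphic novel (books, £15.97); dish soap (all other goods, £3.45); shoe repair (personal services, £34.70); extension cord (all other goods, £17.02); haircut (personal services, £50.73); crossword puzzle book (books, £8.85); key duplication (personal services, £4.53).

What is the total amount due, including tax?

Laundry detergent £18.94: all other goods → 6.5% → £1.23
Watch battery replacement £12.04: personal services → 0% → £0.00
Graphic novel £15.97: books → 9.75% → £1.56
Dish soap £3.45: all other goods → 6.5% → £0.22
Shoe repair £34.70: personal services → 0% → £0.00
Extension cord £17.02: all other goods → 6.5% → £1.11
Haircut £50.73: personal services → 0% → £0.00
Crossword puzzle book £8.85: books → 9.75% → £0.86
Key duplication £4.53: personal services → 0% → £0.00
Subtotal = £166.23; tax = £4.98; total due = £171.21

£171.21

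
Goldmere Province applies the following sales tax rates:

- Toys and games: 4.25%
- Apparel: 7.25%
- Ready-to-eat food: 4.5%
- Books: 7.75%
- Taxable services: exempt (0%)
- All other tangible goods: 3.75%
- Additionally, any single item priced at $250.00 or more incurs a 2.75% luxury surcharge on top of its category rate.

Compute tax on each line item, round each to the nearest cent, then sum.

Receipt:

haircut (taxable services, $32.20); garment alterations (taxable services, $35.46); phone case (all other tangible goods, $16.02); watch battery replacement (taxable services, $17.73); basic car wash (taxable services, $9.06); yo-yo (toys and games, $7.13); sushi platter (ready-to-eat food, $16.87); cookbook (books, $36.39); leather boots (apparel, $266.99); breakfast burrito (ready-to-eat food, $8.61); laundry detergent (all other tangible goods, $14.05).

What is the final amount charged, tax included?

$492.61

Haircut $32.20: taxable services → 0% → $0.00
Garment alterations $35.46: taxable services → 0% → $0.00
Phone case $16.02: all other tangible goods → 3.75% → $0.60
Watch battery replacement $17.73: taxable services → 0% → $0.00
Basic car wash $9.06: taxable services → 0% → $0.00
Yo-yo $7.13: toys and games → 4.25% → $0.30
Sushi platter $16.87: ready-to-eat food → 4.5% → $0.76
Cookbook $36.39: books → 7.75% → $2.82
Leather boots $266.99: apparel → 7.25% + 2.75% surcharge = 10% → $26.70
Breakfast burrito $8.61: ready-to-eat food → 4.5% → $0.39
Laundry detergent $14.05: all other tangible goods → 3.75% → $0.53
Subtotal = $460.51; tax = $32.10; total due = $492.61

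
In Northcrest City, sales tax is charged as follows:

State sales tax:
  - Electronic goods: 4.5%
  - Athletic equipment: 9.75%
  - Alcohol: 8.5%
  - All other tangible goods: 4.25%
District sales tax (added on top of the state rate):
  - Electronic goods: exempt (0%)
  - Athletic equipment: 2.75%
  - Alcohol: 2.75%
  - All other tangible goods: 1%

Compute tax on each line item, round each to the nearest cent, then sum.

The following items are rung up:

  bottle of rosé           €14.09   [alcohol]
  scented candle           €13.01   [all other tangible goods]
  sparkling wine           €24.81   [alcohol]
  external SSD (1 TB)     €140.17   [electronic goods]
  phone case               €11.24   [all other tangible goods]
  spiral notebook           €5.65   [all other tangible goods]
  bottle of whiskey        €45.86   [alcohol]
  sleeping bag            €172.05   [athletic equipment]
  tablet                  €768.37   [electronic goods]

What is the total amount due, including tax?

€1268.76

Bottle of rosé €14.09: alcohol → 8.5% + 2.75% district = 11.25% → €1.59
Scented candle €13.01: all other tangible goods → 4.25% + 1% district = 5.25% → €0.68
Sparkling wine €24.81: alcohol → 8.5% + 2.75% district = 11.25% → €2.79
External SSD (1 TB) €140.17: electronic goods → 4.5% + 0% district = 4.5% → €6.31
Phone case €11.24: all other tangible goods → 4.25% + 1% district = 5.25% → €0.59
Spiral notebook €5.65: all other tangible goods → 4.25% + 1% district = 5.25% → €0.30
Bottle of whiskey €45.86: alcohol → 8.5% + 2.75% district = 11.25% → €5.16
Sleeping bag €172.05: athletic equipment → 9.75% + 2.75% district = 12.5% → €21.51
Tablet €768.37: electronic goods → 4.5% + 0% district = 4.5% → €34.58
Subtotal = €1195.25; tax = €73.51; total due = €1268.76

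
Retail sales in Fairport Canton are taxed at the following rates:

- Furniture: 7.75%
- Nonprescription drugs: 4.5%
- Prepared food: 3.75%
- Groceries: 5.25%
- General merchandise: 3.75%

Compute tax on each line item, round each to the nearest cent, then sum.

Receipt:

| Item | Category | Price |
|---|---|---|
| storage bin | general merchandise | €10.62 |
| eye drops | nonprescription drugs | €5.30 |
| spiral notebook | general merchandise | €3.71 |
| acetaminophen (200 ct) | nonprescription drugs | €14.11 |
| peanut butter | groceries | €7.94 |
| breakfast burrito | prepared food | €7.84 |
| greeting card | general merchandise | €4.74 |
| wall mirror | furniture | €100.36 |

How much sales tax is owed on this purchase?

€10.08

Storage bin €10.62: general merchandise → 3.75% → €0.40
Eye drops €5.30: nonprescription drugs → 4.5% → €0.24
Spiral notebook €3.71: general merchandise → 3.75% → €0.14
Acetaminophen (200 ct) €14.11: nonprescription drugs → 4.5% → €0.63
Peanut butter €7.94: groceries → 5.25% → €0.42
Breakfast burrito €7.84: prepared food → 3.75% → €0.29
Greeting card €4.74: general merchandise → 3.75% → €0.18
Wall mirror €100.36: furniture → 7.75% → €7.78
Total tax = €0.40 + €0.24 + €0.14 + €0.63 + €0.42 + €0.29 + €0.18 + €7.78 = €10.08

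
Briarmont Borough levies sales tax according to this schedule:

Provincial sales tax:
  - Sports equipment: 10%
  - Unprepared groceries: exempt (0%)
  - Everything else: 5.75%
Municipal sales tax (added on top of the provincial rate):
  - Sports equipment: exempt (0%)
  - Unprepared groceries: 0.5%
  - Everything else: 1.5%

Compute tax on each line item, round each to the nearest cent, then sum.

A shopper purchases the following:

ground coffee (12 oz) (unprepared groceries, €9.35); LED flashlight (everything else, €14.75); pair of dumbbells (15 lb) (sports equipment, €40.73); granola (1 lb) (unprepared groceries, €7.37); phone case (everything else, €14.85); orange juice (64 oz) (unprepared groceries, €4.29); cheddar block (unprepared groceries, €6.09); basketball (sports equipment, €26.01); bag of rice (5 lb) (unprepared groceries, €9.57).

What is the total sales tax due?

€9.01

Ground coffee (12 oz) €9.35: unprepared groceries → 0% + 0.5% municipal = 0.5% → €0.05
LED flashlight €14.75: everything else → 5.75% + 1.5% municipal = 7.25% → €1.07
Pair of dumbbells (15 lb) €40.73: sports equipment → 10% + 0% municipal = 10% → €4.07
Granola (1 lb) €7.37: unprepared groceries → 0% + 0.5% municipal = 0.5% → €0.04
Phone case €14.85: everything else → 5.75% + 1.5% municipal = 7.25% → €1.08
Orange juice (64 oz) €4.29: unprepared groceries → 0% + 0.5% municipal = 0.5% → €0.02
Cheddar block €6.09: unprepared groceries → 0% + 0.5% municipal = 0.5% → €0.03
Basketball €26.01: sports equipment → 10% + 0% municipal = 10% → €2.60
Bag of rice (5 lb) €9.57: unprepared groceries → 0% + 0.5% municipal = 0.5% → €0.05
Total tax = €0.05 + €1.07 + €4.07 + €0.04 + €1.08 + €0.02 + €0.03 + €2.60 + €0.05 = €9.01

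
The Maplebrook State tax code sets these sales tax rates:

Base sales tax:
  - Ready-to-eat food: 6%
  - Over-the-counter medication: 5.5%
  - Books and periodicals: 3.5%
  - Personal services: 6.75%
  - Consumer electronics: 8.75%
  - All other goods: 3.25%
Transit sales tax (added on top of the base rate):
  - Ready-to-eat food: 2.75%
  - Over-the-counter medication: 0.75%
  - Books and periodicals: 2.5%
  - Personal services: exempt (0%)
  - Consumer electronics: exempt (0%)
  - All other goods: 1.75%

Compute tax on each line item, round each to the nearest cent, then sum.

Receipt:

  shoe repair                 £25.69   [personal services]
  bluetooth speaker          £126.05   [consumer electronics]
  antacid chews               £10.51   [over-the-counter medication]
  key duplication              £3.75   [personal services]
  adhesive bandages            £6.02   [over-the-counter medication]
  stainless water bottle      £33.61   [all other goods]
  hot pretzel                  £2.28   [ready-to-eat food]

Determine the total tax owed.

Shoe repair £25.69: personal services → 6.75% + 0% transit = 6.75% → £1.73
Bluetooth speaker £126.05: consumer electronics → 8.75% + 0% transit = 8.75% → £11.03
Antacid chews £10.51: over-the-counter medication → 5.5% + 0.75% transit = 6.25% → £0.66
Key duplication £3.75: personal services → 6.75% + 0% transit = 6.75% → £0.25
Adhesive bandages £6.02: over-the-counter medication → 5.5% + 0.75% transit = 6.25% → £0.38
Stainless water bottle £33.61: all other goods → 3.25% + 1.75% transit = 5% → £1.68
Hot pretzel £2.28: ready-to-eat food → 6% + 2.75% transit = 8.75% → £0.20
Total tax = £1.73 + £11.03 + £0.66 + £0.25 + £0.38 + £1.68 + £0.20 = £15.93

£15.93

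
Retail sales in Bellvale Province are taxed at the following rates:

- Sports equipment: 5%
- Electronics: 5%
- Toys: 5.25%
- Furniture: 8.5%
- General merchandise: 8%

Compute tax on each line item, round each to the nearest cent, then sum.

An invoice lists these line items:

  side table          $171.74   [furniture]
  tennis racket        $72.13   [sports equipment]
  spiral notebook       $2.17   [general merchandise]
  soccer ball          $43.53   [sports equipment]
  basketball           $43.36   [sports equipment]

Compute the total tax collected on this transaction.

Side table $171.74: furniture → 8.5% → $14.60
Tennis racket $72.13: sports equipment → 5% → $3.61
Spiral notebook $2.17: general merchandise → 8% → $0.17
Soccer ball $43.53: sports equipment → 5% → $2.18
Basketball $43.36: sports equipment → 5% → $2.17
Total tax = $14.60 + $3.61 + $0.17 + $2.18 + $2.17 = $22.73

$22.73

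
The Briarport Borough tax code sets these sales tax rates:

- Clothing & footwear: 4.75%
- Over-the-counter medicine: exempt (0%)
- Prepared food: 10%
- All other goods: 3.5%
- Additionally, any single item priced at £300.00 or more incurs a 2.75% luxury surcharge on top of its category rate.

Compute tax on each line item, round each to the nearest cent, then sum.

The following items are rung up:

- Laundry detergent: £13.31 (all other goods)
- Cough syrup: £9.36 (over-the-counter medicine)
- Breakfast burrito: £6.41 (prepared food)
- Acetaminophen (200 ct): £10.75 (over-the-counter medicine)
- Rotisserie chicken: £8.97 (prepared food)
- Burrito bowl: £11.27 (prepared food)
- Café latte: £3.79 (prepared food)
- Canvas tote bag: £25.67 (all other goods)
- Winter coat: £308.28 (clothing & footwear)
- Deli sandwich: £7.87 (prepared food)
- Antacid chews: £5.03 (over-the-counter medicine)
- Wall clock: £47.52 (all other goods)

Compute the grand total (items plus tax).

£488.22

Laundry detergent £13.31: all other goods → 3.5% → £0.47
Cough syrup £9.36: over-the-counter medicine → 0% → £0.00
Breakfast burrito £6.41: prepared food → 10% → £0.64
Acetaminophen (200 ct) £10.75: over-the-counter medicine → 0% → £0.00
Rotisserie chicken £8.97: prepared food → 10% → £0.90
Burrito bowl £11.27: prepared food → 10% → £1.13
Café latte £3.79: prepared food → 10% → £0.38
Canvas tote bag £25.67: all other goods → 3.5% → £0.90
Winter coat £308.28: clothing & footwear → 4.75% + 2.75% surcharge = 7.5% → £23.12
Deli sandwich £7.87: prepared food → 10% → £0.79
Antacid chews £5.03: over-the-counter medicine → 0% → £0.00
Wall clock £47.52: all other goods → 3.5% → £1.66
Subtotal = £458.23; tax = £29.99; total due = £488.22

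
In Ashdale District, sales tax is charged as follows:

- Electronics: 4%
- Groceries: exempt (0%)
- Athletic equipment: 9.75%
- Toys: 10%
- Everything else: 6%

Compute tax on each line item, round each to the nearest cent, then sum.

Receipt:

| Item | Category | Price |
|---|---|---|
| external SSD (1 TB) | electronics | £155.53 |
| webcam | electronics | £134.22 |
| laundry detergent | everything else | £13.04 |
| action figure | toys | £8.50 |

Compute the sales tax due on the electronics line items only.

External SSD (1 TB) £155.53: electronics → 4% → £6.22
Webcam £134.22: electronics → 4% → £5.37
Tax on electronics = £6.22 + £5.37 = £11.59

£11.59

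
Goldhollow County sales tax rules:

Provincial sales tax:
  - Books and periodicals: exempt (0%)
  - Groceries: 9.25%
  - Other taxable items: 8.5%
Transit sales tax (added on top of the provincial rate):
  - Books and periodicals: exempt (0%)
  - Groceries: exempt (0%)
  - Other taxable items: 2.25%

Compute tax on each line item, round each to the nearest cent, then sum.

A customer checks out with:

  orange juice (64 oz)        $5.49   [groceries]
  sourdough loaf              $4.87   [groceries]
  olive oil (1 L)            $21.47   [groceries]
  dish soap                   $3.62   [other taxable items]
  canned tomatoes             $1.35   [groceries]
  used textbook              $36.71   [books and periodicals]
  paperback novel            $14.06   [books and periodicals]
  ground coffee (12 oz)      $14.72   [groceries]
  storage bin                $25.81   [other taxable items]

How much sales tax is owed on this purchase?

Orange juice (64 oz) $5.49: groceries → 9.25% + 0% transit = 9.25% → $0.51
Sourdough loaf $4.87: groceries → 9.25% + 0% transit = 9.25% → $0.45
Olive oil (1 L) $21.47: groceries → 9.25% + 0% transit = 9.25% → $1.99
Dish soap $3.62: other taxable items → 8.5% + 2.25% transit = 10.75% → $0.39
Canned tomatoes $1.35: groceries → 9.25% + 0% transit = 9.25% → $0.12
Used textbook $36.71: books and periodicals → 0% + 0% transit = 0% → $0.00
Paperback novel $14.06: books and periodicals → 0% + 0% transit = 0% → $0.00
Ground coffee (12 oz) $14.72: groceries → 9.25% + 0% transit = 9.25% → $1.36
Storage bin $25.81: other taxable items → 8.5% + 2.25% transit = 10.75% → $2.77
Total tax = $0.51 + $0.45 + $1.99 + $0.39 + $0.12 + $1.36 + $2.77 = $7.59

$7.59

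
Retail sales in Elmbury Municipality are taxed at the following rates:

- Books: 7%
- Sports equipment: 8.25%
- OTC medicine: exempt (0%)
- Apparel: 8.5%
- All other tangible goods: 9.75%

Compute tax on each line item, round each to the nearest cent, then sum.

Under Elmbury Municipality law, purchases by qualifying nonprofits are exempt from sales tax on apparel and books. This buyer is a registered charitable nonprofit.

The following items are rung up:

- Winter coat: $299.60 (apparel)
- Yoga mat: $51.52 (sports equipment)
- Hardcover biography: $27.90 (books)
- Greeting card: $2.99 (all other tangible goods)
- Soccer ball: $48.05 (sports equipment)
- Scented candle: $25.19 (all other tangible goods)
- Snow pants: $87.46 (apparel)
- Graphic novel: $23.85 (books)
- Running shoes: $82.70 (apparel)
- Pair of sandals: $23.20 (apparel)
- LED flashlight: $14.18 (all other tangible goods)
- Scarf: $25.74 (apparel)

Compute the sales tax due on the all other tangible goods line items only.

$4.13

Greeting card $2.99: all other tangible goods → 9.75% → $0.29
Scented candle $25.19: all other tangible goods → 9.75% → $2.46
LED flashlight $14.18: all other tangible goods → 9.75% → $1.38
Tax on all other tangible goods = $0.29 + $2.46 + $1.38 = $4.13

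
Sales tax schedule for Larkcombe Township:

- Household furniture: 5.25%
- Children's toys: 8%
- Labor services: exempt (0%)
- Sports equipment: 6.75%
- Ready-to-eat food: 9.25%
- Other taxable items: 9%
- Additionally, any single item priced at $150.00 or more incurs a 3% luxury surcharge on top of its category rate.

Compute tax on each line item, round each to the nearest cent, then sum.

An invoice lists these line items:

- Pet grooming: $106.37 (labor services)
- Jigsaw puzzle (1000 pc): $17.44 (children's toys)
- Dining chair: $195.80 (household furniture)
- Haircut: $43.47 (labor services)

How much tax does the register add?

$17.55

Pet grooming $106.37: labor services → 0% → $0.00
Jigsaw puzzle (1000 pc) $17.44: children's toys → 8% → $1.40
Dining chair $195.80: household furniture → 5.25% + 3% surcharge = 8.25% → $16.15
Haircut $43.47: labor services → 0% → $0.00
Total tax = $1.40 + $16.15 = $17.55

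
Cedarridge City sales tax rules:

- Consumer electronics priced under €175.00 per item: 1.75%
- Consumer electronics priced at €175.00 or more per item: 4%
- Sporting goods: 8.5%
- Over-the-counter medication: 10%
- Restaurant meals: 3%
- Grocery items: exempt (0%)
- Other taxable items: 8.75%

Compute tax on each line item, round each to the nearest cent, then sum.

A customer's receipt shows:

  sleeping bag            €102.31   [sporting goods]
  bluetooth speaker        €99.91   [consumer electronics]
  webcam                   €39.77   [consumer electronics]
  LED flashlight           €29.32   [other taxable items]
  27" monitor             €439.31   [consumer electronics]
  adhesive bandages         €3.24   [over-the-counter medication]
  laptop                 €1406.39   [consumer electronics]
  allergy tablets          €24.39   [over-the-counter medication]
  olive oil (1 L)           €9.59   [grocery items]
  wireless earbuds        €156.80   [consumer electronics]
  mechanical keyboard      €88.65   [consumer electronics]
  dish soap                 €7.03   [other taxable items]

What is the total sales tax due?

Sleeping bag €102.31: sporting goods → 8.5% → €8.70
Bluetooth speaker €99.91: consumer electronics, under €175.00 → 1.75% → €1.75
Webcam €39.77: consumer electronics, under €175.00 → 1.75% → €0.70
LED flashlight €29.32: other taxable items → 8.75% → €2.57
27" monitor €439.31: consumer electronics, €175.00 or more → 4% → €17.57
Adhesive bandages €3.24: over-the-counter medication → 10% → €0.32
Laptop €1406.39: consumer electronics, €175.00 or more → 4% → €56.26
Allergy tablets €24.39: over-the-counter medication → 10% → €2.44
Olive oil (1 L) €9.59: grocery items → 0% → €0.00
Wireless earbuds €156.80: consumer electronics, under €175.00 → 1.75% → €2.74
Mechanical keyboard €88.65: consumer electronics, under €175.00 → 1.75% → €1.55
Dish soap €7.03: other taxable items → 8.75% → €0.62
Total tax = €8.70 + €1.75 + €0.70 + €2.57 + €17.57 + €0.32 + €56.26 + €2.44 + €2.74 + €1.55 + €0.62 = €95.22

€95.22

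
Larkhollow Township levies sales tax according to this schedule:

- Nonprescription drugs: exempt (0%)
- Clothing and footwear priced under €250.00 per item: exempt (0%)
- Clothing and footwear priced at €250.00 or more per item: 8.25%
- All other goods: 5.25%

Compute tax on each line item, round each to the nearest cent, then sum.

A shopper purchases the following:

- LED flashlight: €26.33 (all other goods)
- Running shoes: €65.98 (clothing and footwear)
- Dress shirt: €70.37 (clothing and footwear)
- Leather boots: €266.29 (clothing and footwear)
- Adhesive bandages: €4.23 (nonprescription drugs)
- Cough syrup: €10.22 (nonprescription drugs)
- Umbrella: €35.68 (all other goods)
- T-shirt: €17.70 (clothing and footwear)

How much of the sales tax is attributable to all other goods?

€3.25

LED flashlight €26.33: all other goods → 5.25% → €1.38
Umbrella €35.68: all other goods → 5.25% → €1.87
Tax on all other goods = €1.38 + €1.87 = €3.25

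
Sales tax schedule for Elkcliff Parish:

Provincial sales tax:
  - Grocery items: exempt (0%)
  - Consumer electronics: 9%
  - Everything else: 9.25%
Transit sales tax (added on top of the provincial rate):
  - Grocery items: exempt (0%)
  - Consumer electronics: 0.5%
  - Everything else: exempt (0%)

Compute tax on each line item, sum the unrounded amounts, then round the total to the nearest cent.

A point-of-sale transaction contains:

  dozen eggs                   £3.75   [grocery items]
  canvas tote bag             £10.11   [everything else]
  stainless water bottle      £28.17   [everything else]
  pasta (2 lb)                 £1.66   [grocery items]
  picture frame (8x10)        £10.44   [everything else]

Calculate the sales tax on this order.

Dozen eggs £3.75: grocery items → 0% + 0% transit = 0% → £0.00
Canvas tote bag £10.11: everything else → 9.25% + 0% transit = 9.25% → £0.935175
Stainless water bottle £28.17: everything else → 9.25% + 0% transit = 9.25% → £2.605725
Pasta (2 lb) £1.66: grocery items → 0% + 0% transit = 0% → £0.00
Picture frame (8x10) £10.44: everything else → 9.25% + 0% transit = 9.25% → £0.9657
Unrounded tax sum = £4.5066 → £4.51

£4.51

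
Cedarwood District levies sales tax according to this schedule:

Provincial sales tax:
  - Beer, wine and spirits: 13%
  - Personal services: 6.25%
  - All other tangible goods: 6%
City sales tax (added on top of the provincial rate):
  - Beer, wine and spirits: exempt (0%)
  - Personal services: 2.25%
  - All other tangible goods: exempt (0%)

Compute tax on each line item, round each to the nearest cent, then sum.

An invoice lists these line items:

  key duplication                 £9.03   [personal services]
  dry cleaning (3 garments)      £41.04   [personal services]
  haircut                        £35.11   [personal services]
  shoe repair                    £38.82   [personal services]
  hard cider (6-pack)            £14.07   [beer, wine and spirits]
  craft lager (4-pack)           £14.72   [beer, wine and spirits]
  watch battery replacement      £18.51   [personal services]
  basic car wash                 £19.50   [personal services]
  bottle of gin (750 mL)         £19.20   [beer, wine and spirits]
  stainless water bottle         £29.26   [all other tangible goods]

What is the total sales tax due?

Key duplication £9.03: personal services → 6.25% + 2.25% city = 8.5% → £0.77
Dry cleaning (3 garments) £41.04: personal services → 6.25% + 2.25% city = 8.5% → £3.49
Haircut £35.11: personal services → 6.25% + 2.25% city = 8.5% → £2.98
Shoe repair £38.82: personal services → 6.25% + 2.25% city = 8.5% → £3.30
Hard cider (6-pack) £14.07: beer, wine and spirits → 13% + 0% city = 13% → £1.83
Craft lager (4-pack) £14.72: beer, wine and spirits → 13% + 0% city = 13% → £1.91
Watch battery replacement £18.51: personal services → 6.25% + 2.25% city = 8.5% → £1.57
Basic car wash £19.50: personal services → 6.25% + 2.25% city = 8.5% → £1.66
Bottle of gin (750 mL) £19.20: beer, wine and spirits → 13% + 0% city = 13% → £2.50
Stainless water bottle £29.26: all other tangible goods → 6% + 0% city = 6% → £1.76
Total tax = £0.77 + £3.49 + £2.98 + £3.30 + £1.83 + £1.91 + £1.57 + £1.66 + £2.50 + £1.76 = £21.77

£21.77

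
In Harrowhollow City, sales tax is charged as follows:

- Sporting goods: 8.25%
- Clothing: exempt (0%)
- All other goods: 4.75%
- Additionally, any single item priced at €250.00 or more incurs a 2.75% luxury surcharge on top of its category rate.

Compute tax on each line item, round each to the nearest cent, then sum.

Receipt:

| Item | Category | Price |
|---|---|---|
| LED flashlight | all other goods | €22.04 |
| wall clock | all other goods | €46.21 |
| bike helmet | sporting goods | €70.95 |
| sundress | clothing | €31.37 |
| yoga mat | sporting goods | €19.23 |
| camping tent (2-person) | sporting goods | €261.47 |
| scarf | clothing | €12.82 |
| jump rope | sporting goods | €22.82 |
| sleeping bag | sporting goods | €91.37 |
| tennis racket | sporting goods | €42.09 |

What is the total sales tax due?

€52.33

LED flashlight €22.04: all other goods → 4.75% → €1.05
Wall clock €46.21: all other goods → 4.75% → €2.19
Bike helmet €70.95: sporting goods → 8.25% → €5.85
Sundress €31.37: clothing → 0% → €0.00
Yoga mat €19.23: sporting goods → 8.25% → €1.59
Camping tent (2-person) €261.47: sporting goods → 8.25% + 2.75% surcharge = 11% → €28.76
Scarf €12.82: clothing → 0% → €0.00
Jump rope €22.82: sporting goods → 8.25% → €1.88
Sleeping bag €91.37: sporting goods → 8.25% → €7.54
Tennis racket €42.09: sporting goods → 8.25% → €3.47
Total tax = €1.05 + €2.19 + €5.85 + €1.59 + €28.76 + €1.88 + €7.54 + €3.47 = €52.33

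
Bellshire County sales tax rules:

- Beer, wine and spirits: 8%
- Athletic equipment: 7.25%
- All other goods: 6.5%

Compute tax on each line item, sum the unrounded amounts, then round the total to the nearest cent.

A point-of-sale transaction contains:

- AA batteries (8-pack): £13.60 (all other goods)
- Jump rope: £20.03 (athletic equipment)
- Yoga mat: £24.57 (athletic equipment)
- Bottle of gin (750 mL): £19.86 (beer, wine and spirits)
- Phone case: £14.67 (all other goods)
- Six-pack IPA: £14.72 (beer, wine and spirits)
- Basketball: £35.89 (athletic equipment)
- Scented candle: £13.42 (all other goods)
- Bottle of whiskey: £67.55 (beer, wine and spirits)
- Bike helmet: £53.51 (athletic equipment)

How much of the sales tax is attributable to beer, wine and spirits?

Bottle of gin (750 mL) £19.86: beer, wine and spirits → 8% → £1.5888
Six-pack IPA £14.72: beer, wine and spirits → 8% → £1.1776
Bottle of whiskey £67.55: beer, wine and spirits → 8% → £5.404
Tax on beer, wine and spirits: unrounded sum = £8.1704 → £8.17

£8.17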